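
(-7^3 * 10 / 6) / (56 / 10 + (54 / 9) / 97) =-831775 / 8238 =-100.97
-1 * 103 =-103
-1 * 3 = -3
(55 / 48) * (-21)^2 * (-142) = -574035 / 8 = -71754.38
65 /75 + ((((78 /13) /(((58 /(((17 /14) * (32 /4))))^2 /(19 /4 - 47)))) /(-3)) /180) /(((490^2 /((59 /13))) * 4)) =0.87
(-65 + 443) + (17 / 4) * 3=390.75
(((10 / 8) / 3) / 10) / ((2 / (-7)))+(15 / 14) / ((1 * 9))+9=1005 / 112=8.97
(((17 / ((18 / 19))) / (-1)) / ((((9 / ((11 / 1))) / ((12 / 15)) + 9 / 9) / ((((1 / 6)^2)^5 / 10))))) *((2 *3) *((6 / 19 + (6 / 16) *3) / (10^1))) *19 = -259369 / 1076297932800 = -0.00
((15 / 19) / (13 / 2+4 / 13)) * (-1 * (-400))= 52000 / 1121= 46.39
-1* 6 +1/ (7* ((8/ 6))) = -165/ 28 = -5.89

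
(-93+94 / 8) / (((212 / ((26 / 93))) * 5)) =-845 / 39432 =-0.02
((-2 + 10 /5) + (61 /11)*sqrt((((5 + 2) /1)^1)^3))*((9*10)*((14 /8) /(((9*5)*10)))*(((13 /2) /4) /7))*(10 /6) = 5551*sqrt(7) /1056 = 13.91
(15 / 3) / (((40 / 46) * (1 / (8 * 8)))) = 368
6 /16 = 3 /8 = 0.38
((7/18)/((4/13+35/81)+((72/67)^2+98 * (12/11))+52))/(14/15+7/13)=1126581885/685615401178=0.00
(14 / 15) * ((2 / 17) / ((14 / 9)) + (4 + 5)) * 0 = 0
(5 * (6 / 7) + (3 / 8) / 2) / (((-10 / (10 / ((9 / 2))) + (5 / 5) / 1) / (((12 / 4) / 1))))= -1503 / 392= -3.83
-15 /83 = -0.18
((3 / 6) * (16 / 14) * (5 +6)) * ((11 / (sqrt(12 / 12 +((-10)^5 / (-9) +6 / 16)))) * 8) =23232 * sqrt(1600198) / 5600693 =5.25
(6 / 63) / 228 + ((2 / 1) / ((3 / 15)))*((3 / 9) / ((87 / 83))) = 73603 / 23142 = 3.18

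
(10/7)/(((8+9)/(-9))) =-90/119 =-0.76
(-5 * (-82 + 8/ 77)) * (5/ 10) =15765/ 77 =204.74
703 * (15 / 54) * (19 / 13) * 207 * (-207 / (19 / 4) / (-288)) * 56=13016045 / 26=500617.12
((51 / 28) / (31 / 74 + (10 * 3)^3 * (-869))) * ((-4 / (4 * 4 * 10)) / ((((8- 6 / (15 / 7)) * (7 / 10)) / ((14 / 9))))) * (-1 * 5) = -925 / 223058596488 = -0.00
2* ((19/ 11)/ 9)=38/ 99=0.38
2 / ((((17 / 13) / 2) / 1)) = 52 / 17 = 3.06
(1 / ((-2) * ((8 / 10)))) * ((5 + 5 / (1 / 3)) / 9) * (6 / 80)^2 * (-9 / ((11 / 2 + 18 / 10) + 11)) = 15 / 3904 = 0.00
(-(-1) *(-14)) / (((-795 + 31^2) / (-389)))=2723 / 83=32.81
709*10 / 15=1418 / 3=472.67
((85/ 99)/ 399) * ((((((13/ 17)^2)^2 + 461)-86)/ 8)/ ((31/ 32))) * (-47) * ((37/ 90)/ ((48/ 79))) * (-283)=258660809419/ 275781429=937.92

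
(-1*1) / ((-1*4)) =0.25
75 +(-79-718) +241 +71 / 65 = -31194 / 65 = -479.91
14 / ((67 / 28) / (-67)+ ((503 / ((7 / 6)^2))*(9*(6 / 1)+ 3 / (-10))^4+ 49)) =428750 / 94112574271743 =0.00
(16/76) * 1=4/19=0.21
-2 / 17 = -0.12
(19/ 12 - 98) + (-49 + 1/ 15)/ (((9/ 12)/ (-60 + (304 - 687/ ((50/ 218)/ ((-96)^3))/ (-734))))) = 1059954901933/ 4500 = 235545533.76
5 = 5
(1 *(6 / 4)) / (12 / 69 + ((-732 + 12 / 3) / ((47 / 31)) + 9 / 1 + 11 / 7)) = -7567 / 2368092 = -0.00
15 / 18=5 / 6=0.83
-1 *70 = -70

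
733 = 733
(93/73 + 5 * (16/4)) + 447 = 468.27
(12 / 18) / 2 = 1 / 3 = 0.33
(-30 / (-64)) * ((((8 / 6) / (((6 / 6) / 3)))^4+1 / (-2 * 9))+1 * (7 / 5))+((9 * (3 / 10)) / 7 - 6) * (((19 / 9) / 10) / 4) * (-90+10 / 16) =1977197 / 13440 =147.11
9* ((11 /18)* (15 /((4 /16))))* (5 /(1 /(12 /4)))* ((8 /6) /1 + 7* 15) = 526350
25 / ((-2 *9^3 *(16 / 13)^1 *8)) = -325 / 186624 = -0.00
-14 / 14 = -1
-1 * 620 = -620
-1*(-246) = 246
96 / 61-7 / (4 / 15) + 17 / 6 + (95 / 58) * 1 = -428911 / 21228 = -20.20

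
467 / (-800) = -467 / 800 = -0.58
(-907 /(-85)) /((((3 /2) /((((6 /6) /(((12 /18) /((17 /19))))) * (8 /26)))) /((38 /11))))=7256 /715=10.15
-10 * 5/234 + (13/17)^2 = 12548/33813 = 0.37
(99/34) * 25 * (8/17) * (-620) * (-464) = 2848032000/289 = 9854782.01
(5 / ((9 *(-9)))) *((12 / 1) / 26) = -10 / 351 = -0.03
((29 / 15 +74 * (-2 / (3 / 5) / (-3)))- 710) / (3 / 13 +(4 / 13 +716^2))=-366119 / 299904075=-0.00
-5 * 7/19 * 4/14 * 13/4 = -65/38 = -1.71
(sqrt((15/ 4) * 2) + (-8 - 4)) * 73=-876 + 73 * sqrt(30)/ 2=-676.08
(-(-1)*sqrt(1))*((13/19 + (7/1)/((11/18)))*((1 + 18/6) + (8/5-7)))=-17759/1045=-16.99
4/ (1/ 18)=72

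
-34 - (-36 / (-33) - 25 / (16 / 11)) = -3151 / 176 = -17.90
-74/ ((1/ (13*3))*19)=-2886/ 19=-151.89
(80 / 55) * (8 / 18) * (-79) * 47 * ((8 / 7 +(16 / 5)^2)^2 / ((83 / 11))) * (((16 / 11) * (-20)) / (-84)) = -20196818944 / 1414875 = -14274.63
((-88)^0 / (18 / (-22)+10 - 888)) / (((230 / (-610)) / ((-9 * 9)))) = -54351 / 222341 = -0.24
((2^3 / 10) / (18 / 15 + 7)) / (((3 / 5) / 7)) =140 / 123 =1.14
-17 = -17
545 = 545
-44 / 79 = -0.56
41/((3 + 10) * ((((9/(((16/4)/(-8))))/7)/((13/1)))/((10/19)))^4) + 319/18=300649875121/1710072162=175.81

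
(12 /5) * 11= 132 /5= 26.40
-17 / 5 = -3.40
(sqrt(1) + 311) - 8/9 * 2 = 310.22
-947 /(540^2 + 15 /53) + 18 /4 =138992953 /30909630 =4.50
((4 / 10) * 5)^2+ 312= 316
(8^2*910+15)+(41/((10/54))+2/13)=58476.55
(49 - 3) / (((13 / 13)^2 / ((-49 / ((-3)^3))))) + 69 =4117 / 27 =152.48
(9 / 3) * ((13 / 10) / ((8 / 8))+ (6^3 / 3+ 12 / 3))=2319 / 10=231.90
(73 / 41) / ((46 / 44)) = 1606 / 943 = 1.70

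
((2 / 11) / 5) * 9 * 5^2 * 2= 180 / 11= 16.36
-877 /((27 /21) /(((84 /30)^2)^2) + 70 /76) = -931.03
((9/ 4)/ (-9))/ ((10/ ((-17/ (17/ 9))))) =0.22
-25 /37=-0.68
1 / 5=0.20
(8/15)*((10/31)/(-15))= -16/1395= -0.01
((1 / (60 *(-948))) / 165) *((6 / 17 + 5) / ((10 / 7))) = -637 / 1595484000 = -0.00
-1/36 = -0.03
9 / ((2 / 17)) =153 / 2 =76.50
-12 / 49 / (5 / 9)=-108 / 245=-0.44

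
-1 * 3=-3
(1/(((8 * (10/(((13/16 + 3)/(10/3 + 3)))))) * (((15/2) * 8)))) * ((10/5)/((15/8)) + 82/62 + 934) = 26560681/226176000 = 0.12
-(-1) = 1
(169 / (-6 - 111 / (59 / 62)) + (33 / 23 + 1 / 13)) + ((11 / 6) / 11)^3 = 199573 / 1442376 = 0.14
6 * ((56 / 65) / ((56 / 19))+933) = 363984 / 65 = 5599.75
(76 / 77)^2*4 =23104 / 5929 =3.90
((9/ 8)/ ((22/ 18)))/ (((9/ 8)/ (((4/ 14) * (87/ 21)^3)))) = 439002/ 26411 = 16.62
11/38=0.29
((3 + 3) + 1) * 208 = 1456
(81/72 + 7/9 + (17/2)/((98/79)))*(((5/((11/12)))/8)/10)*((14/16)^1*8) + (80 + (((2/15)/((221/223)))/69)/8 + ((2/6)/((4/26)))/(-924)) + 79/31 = 137747984323/1588335840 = 86.72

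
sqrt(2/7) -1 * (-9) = sqrt(14)/7+ 9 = 9.53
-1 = -1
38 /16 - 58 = -445 /8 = -55.62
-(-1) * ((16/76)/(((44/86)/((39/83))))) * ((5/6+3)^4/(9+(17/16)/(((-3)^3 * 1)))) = 312862238/67150237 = 4.66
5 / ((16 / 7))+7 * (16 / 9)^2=31507 / 1296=24.31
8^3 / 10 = 256 / 5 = 51.20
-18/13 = -1.38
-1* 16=-16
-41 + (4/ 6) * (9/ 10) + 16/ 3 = -526/ 15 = -35.07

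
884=884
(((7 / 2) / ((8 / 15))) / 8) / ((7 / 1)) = 15 / 128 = 0.12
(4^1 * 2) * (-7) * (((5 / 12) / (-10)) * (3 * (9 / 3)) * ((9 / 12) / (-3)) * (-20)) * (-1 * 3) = -315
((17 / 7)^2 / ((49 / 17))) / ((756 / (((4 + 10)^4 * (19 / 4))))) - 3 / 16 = 1492985 / 3024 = 493.71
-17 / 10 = -1.70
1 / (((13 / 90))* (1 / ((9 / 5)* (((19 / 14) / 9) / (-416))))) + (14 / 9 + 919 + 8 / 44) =3450671039 / 3747744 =920.73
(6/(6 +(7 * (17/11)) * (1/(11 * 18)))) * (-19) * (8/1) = -1986336/13187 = -150.63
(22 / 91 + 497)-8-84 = 36877 / 91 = 405.24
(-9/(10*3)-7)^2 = 53.29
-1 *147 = -147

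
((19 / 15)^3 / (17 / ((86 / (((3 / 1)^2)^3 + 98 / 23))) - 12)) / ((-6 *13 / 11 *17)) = -74619061 / 588426008625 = -0.00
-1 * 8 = -8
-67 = -67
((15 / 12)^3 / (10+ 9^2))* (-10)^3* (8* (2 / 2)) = -171.70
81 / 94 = 0.86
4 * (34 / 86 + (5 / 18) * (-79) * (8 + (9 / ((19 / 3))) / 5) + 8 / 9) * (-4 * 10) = 70788080 / 2451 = 28881.31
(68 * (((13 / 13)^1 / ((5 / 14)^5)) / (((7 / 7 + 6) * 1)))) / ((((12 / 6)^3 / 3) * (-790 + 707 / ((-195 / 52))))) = -0.64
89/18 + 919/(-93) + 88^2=4318397/558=7739.06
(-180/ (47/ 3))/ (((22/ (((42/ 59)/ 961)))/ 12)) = -136080/ 29313383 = -0.00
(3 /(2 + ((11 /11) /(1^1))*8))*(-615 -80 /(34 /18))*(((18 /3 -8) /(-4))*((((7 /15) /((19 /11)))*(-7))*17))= 240933 /76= 3170.17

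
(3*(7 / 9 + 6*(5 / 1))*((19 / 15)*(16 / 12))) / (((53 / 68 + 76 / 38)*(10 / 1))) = 715768 / 127575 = 5.61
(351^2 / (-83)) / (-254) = 123201 / 21082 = 5.84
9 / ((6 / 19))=57 / 2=28.50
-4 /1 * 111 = -444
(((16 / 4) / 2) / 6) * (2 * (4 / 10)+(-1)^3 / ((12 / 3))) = 11 / 60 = 0.18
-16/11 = -1.45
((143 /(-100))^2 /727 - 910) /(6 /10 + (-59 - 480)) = 6615679551 /3914168000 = 1.69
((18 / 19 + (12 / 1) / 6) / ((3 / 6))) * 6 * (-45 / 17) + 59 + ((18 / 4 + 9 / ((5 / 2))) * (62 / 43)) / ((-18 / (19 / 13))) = -64225193 / 1805570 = -35.57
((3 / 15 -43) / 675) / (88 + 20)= -107 / 182250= -0.00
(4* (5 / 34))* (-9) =-90 / 17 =-5.29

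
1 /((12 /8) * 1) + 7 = 23 /3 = 7.67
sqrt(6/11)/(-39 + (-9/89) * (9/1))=-89 * sqrt(66)/39072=-0.02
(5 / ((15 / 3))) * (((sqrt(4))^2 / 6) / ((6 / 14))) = 14 / 9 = 1.56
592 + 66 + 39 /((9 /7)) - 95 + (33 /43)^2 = 3294487 /5547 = 593.92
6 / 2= 3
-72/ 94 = -36/ 47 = -0.77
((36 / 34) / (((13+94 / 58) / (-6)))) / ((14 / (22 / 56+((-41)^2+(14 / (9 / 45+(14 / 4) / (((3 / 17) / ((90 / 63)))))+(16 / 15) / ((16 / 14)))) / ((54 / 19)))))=-10421932391 / 566873160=-18.38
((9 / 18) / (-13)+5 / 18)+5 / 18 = 121 / 234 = 0.52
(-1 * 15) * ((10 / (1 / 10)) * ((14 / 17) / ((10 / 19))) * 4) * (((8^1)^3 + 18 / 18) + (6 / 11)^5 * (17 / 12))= -13187776568400 / 2737867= -4816806.87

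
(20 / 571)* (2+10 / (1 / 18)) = 3640 / 571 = 6.37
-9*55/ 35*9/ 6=-21.21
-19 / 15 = -1.27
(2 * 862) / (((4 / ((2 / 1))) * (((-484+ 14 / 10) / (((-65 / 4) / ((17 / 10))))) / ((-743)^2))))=386641318375 / 41021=9425448.39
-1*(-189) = 189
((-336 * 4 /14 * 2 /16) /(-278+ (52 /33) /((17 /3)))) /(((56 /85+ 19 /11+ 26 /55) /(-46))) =-63580 /91449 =-0.70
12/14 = 6/7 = 0.86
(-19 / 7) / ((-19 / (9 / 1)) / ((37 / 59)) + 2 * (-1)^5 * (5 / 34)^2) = 3657006 / 4593841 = 0.80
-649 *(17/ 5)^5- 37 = -921602818/ 3125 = -294912.90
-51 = -51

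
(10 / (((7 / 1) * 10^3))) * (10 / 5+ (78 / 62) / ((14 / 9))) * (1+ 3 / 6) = 3657 / 607600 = 0.01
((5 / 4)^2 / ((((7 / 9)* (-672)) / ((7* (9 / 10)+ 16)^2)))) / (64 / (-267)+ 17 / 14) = -39832929 / 26113024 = -1.53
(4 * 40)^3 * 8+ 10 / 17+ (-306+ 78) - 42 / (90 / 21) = 2785259837 / 85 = 32767762.79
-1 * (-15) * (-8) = -120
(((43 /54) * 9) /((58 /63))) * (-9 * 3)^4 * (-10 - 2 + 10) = -479891223 /58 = -8273986.60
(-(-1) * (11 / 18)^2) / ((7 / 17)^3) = 594473 / 111132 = 5.35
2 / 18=1 / 9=0.11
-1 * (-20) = 20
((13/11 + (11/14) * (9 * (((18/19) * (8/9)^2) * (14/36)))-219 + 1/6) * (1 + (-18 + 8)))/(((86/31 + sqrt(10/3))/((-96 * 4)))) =-622739124288/1314401 + 74825243616 * sqrt(30)/1314401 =-161978.26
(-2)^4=16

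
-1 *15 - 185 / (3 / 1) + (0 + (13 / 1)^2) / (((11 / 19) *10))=-15667 / 330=-47.48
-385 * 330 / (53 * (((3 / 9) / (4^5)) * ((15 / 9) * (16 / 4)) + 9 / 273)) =-26637811200 / 390451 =-68223.19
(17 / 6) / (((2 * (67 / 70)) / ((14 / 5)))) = 4.14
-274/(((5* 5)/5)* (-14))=137/35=3.91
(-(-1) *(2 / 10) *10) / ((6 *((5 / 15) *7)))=1 / 7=0.14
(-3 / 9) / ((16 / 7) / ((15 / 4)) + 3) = -0.09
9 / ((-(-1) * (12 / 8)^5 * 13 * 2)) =16 / 351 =0.05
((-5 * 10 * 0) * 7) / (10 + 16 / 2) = 0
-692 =-692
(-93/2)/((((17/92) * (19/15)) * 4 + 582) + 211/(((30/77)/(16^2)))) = -32085/96064562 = -0.00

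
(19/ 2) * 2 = 19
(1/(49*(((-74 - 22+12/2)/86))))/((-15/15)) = 43/2205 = 0.02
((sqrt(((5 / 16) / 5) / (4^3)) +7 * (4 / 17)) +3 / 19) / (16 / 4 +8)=18979 / 124032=0.15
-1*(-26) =26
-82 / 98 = -41 / 49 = -0.84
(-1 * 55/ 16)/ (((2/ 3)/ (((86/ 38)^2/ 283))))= -305085/ 3269216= -0.09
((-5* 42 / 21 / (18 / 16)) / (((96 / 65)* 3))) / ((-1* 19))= 325 / 3078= 0.11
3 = 3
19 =19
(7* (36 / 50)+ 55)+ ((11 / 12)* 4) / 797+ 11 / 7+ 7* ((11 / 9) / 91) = 1007020018 / 16318575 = 61.71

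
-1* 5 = -5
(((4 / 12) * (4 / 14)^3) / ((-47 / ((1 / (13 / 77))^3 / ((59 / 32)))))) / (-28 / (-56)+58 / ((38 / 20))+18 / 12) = -3236992 / 5647544487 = -0.00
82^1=82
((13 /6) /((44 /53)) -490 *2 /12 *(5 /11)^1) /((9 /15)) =-15185 /264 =-57.52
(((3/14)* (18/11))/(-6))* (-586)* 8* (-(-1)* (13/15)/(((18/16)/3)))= 243776/385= 633.18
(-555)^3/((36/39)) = -740800125/4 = -185200031.25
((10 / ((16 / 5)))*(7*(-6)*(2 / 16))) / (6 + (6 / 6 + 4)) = -525 / 352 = -1.49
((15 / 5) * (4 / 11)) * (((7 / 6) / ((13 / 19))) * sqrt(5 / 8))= 133 * sqrt(10) / 286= 1.47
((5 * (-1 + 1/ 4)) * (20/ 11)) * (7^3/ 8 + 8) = -2775/ 8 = -346.88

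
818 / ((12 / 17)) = 6953 / 6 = 1158.83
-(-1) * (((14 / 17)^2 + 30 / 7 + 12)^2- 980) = -692.23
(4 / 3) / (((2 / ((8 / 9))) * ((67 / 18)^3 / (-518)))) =-5.95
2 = 2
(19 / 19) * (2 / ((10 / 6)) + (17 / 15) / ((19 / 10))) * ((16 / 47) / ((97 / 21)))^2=19267584 / 1974525695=0.01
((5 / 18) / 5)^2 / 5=1 / 1620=0.00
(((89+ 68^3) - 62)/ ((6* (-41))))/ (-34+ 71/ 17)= 5345803/ 124722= 42.86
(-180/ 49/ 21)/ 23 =-60/ 7889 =-0.01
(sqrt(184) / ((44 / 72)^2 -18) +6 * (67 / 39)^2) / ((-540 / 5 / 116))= -260362 / 13689 +696 * sqrt(46) / 5711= -18.19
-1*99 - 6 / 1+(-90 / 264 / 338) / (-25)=-7807797 / 74360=-105.00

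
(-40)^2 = 1600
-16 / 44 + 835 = 9181 / 11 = 834.64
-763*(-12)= 9156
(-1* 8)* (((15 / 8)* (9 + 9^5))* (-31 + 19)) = 10630440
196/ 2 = 98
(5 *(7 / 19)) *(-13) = -455 / 19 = -23.95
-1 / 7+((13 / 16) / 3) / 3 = -0.05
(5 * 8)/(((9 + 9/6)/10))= 800/21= 38.10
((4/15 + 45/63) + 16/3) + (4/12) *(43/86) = 1361/210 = 6.48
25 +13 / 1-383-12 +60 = -297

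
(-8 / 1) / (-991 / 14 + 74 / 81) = 9072 / 79235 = 0.11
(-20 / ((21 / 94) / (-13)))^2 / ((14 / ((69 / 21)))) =6869106400 / 21609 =317881.73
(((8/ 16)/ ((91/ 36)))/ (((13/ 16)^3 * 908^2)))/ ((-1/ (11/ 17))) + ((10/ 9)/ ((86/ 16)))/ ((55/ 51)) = 47636553556720/ 248516071913109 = 0.19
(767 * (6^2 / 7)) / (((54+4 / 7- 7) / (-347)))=-1064596 / 37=-28772.86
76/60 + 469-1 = 7039/15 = 469.27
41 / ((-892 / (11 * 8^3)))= -57728 / 223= -258.87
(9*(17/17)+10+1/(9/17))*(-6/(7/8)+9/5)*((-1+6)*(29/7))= -321668/147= -2188.22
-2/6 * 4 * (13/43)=-52/129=-0.40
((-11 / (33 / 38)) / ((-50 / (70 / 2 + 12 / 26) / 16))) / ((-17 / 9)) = -76.10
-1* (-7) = 7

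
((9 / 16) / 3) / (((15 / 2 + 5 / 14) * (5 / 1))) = 21 / 4400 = 0.00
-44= -44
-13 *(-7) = 91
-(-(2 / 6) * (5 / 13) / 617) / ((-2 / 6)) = -5 / 8021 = -0.00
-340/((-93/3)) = 340/31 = 10.97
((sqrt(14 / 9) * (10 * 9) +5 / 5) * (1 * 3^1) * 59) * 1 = 177 +5310 * sqrt(14) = 20045.20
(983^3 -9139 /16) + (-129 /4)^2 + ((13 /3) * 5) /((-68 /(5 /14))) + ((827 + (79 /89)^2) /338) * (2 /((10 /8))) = 9078742518760328111 /9557953860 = 949862559.68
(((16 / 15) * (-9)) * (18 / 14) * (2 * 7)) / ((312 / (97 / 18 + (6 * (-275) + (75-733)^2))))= -15527498 / 65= -238884.58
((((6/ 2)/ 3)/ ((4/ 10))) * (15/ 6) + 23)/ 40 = 117/ 160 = 0.73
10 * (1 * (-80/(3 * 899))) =-800/2697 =-0.30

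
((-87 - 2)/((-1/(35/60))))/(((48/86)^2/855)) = 109433065/768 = 142490.97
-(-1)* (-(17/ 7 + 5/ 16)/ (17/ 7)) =-307/ 272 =-1.13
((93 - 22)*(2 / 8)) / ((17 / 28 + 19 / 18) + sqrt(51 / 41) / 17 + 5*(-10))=-0.37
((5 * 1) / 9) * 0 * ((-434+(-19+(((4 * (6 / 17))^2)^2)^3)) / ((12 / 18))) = 0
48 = 48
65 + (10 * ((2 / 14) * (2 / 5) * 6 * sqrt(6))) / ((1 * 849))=8 * sqrt(6) / 1981 + 65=65.01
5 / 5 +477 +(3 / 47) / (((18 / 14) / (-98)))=473.13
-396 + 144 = -252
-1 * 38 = -38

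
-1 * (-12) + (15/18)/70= 1009/84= 12.01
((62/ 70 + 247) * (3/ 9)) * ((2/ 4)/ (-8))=-723/ 140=-5.16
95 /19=5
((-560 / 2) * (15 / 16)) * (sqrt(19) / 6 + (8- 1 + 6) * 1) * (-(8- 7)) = 175 * sqrt(19) / 4 + 6825 / 2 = 3603.20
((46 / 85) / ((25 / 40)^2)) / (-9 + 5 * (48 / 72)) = -8832 / 36125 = -0.24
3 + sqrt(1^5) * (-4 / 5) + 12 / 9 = 3.53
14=14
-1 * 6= -6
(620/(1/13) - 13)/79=8047/79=101.86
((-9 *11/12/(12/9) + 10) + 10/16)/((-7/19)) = -1349/112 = -12.04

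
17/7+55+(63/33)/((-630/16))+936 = 1147354/1155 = 993.38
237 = 237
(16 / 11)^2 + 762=92458 / 121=764.12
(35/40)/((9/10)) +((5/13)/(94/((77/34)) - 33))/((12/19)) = 31997/30654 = 1.04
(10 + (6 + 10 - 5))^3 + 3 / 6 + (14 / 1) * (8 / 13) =241023 / 26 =9270.12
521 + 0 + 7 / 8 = 4175 / 8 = 521.88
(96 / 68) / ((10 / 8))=96 / 85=1.13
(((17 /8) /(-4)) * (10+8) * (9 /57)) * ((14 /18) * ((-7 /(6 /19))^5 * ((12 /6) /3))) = 260646300593 /62208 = 4189916.10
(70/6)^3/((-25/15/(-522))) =497350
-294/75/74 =-49/925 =-0.05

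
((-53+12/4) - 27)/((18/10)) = -385/9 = -42.78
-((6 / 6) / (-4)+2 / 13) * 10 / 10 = 5 / 52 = 0.10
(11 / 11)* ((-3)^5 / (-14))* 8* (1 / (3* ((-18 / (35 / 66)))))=-15 / 11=-1.36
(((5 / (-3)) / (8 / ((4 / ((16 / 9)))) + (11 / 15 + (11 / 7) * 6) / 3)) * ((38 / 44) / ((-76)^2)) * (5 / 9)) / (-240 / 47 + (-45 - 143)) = 0.00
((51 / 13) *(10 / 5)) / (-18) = -17 / 39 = -0.44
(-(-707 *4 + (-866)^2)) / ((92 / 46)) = -373564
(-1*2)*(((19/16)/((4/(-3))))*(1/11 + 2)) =1311/352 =3.72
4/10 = 2/5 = 0.40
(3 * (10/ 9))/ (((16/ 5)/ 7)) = 7.29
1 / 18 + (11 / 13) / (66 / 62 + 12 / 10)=3917 / 9126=0.43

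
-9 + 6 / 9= -25 / 3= -8.33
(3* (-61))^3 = -6128487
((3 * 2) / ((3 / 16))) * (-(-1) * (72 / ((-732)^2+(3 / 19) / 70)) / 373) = 1021440 / 88605643093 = 0.00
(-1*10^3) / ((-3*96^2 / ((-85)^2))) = 903125 / 3456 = 261.32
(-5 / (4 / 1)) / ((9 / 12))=-5 / 3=-1.67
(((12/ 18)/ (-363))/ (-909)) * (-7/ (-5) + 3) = 4/ 449955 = 0.00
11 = 11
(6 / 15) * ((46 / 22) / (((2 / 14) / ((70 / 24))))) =1127 / 66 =17.08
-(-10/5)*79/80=79/40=1.98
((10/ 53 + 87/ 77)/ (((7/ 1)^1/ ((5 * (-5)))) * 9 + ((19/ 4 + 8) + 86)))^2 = 289551610000/ 1542247806160369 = 0.00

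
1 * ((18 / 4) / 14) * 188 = 423 / 7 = 60.43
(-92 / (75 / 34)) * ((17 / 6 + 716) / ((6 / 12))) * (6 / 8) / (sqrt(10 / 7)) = -1686383 * sqrt(70) / 375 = -37624.78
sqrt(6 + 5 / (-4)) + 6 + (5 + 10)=sqrt(19) / 2 + 21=23.18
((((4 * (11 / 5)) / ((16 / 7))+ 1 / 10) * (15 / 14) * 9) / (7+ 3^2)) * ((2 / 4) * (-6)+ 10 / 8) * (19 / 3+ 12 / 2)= -26307 / 512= -51.38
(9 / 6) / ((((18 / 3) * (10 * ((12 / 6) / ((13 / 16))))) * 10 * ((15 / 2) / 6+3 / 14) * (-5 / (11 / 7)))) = -143 / 656000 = -0.00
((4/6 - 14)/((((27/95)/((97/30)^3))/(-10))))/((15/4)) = 138726296/32805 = 4228.82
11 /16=0.69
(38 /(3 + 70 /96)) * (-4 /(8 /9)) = -8208 /179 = -45.85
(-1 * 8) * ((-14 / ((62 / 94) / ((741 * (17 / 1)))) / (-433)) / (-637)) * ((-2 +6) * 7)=2914752 / 13423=217.15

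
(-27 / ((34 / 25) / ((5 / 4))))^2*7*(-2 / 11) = -783.80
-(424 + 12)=-436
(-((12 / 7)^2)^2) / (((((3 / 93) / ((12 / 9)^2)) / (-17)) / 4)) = 77709312 / 2401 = 32365.39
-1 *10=-10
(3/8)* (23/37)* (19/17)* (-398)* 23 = -6000447/2516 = -2384.92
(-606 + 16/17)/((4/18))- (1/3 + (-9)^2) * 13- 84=-197069/51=-3864.10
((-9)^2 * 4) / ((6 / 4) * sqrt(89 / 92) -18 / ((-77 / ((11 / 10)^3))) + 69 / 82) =-3275396397000 / 7438748963 + 92665125000 * sqrt(2047) / 7438748963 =123.29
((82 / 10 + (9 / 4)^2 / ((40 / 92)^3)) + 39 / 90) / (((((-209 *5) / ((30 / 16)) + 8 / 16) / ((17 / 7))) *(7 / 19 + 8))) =-1088826863 / 29748264000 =-0.04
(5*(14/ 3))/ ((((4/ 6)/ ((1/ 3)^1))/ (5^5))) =109375/ 3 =36458.33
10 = 10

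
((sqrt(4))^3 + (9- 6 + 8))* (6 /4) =28.50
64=64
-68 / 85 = -4 / 5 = -0.80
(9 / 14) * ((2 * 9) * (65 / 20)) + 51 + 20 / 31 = 77471 / 868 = 89.25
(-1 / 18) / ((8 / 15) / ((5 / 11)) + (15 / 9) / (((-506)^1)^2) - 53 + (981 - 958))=3200450 / 1660649121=0.00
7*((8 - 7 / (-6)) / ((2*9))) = 385 / 108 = 3.56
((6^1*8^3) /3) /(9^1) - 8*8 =448 /9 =49.78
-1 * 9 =-9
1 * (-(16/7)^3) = -4096/343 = -11.94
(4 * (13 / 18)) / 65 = 2 / 45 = 0.04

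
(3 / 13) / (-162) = -1 / 702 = -0.00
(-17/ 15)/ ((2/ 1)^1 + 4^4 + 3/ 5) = -17/ 3879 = -0.00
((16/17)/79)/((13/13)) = 16/1343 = 0.01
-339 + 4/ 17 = -5759/ 17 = -338.76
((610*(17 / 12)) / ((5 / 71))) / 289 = 4331 / 102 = 42.46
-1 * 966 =-966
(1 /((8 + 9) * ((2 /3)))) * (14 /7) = 3 /17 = 0.18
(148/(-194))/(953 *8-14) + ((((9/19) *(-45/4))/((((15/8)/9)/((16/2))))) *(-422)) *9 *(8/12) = 3633426278657/7012615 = 518127.16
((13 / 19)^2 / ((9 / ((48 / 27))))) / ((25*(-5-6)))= -2704 / 8041275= -0.00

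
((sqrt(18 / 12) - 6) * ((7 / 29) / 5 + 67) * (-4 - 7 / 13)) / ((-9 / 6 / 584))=-1339924928 / 1885 + 334981232 * sqrt(6) / 5655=-565736.82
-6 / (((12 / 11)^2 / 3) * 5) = -3.02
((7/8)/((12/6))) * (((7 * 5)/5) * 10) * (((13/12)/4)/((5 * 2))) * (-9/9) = -637/768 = -0.83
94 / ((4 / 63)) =2961 / 2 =1480.50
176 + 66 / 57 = 177.16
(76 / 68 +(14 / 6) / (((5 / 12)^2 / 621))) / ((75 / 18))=21285762 / 10625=2003.37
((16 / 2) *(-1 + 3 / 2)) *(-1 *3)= -12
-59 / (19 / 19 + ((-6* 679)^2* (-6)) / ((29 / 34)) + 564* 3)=1711 / 3385836007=0.00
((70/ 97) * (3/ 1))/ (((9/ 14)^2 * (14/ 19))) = 18620/ 2619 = 7.11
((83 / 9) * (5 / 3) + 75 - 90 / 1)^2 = 100 / 729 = 0.14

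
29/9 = 3.22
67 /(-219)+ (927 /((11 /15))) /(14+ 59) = 40978 /2409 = 17.01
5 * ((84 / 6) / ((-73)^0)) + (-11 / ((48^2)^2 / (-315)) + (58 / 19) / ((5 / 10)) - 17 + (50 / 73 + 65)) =102089631211 / 818085888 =124.79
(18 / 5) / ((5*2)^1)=0.36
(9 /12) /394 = 3 /1576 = 0.00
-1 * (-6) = 6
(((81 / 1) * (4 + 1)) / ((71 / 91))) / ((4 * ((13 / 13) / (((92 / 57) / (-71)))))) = -282555 / 95779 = -2.95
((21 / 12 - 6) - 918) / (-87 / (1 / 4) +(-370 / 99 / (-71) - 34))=1525293 / 631696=2.41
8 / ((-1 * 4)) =-2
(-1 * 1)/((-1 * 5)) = 1/5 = 0.20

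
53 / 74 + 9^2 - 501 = -31027 / 74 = -419.28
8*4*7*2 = 448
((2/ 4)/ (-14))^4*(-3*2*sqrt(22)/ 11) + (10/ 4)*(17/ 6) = 85/ 12 - 3*sqrt(22)/ 3380608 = 7.08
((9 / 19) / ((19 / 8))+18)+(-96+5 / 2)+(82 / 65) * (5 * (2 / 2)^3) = -647567 / 9386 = -68.99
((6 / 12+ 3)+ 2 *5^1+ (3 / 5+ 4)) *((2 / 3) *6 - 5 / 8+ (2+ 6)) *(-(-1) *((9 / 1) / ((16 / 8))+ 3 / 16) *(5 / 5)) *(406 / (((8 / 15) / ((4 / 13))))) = 57870225 / 256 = 226055.57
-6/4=-3/2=-1.50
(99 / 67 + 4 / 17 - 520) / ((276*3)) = -0.63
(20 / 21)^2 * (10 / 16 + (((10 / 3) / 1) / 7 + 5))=51250 / 9261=5.53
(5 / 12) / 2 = 0.21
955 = 955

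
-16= -16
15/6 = 5/2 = 2.50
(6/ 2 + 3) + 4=10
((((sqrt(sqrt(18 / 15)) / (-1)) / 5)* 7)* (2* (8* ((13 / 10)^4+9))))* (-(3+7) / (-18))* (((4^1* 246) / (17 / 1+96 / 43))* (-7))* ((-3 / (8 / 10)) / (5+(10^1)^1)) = -20484258214* 5^(3 / 4)* 6^(1 / 4) / 7753125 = -13826.39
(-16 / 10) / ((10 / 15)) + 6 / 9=-1.73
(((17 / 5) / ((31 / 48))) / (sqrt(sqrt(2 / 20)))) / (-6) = -136 * 10^(1 / 4) / 155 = -1.56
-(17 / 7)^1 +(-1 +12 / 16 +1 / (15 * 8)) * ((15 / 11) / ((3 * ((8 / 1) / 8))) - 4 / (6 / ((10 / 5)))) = -61433 / 27720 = -2.22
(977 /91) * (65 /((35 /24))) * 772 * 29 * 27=14173753248 /49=289260270.37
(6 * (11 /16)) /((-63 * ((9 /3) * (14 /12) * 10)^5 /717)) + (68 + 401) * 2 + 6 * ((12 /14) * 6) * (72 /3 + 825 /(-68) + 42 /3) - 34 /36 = 1735.26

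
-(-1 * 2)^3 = 8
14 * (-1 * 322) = -4508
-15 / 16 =-0.94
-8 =-8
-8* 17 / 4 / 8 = -17 / 4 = -4.25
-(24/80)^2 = -9/100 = -0.09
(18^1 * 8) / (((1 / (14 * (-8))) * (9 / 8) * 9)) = -14336 / 9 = -1592.89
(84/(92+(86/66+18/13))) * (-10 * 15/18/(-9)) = 14300/17409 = 0.82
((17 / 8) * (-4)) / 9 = -17 / 18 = -0.94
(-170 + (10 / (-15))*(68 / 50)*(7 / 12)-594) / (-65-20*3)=172019 / 28125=6.12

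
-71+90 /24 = -269 /4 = -67.25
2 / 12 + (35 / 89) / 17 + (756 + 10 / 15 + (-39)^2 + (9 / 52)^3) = 2277.86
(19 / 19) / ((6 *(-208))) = -1 / 1248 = -0.00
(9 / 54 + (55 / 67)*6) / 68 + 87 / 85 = 150131 / 136680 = 1.10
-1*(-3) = 3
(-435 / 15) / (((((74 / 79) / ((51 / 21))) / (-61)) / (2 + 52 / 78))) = 9503068 / 777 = 12230.46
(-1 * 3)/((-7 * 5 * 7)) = 3/245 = 0.01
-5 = -5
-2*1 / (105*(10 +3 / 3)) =-2 / 1155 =-0.00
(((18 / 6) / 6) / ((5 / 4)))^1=2 / 5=0.40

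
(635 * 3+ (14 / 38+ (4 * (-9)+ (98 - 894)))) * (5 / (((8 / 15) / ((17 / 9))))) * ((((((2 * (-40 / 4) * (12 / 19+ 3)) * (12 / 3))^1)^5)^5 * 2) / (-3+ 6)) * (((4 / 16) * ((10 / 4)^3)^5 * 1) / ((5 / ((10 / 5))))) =-44830366854595996728293200000000000000000000000000000000000000000000000.00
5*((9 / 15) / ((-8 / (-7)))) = 2.62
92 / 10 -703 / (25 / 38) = -26484 / 25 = -1059.36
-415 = -415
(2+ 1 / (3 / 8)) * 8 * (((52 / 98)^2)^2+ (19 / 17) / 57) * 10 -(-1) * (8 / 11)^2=570870503776 / 15246251559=37.44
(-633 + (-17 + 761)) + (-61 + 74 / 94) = 2387 / 47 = 50.79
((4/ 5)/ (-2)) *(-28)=56/ 5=11.20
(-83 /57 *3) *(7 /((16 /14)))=-4067 /152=-26.76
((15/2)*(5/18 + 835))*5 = 375875/12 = 31322.92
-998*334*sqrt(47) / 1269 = -333332*sqrt(47) / 1269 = -1800.80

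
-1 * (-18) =18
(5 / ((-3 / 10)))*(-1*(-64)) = -3200 / 3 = -1066.67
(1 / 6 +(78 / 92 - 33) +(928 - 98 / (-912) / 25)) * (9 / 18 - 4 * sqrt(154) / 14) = 234936127 / 524400 - 234936127 * sqrt(154) / 917700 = -2728.93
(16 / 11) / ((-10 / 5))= -8 / 11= -0.73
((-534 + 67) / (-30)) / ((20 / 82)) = 19147 / 300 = 63.82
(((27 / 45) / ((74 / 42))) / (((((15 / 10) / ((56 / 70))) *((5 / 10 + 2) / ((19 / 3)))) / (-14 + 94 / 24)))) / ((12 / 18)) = -32186 / 4625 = -6.96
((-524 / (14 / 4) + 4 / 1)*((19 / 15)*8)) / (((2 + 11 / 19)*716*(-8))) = 6137 / 61397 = 0.10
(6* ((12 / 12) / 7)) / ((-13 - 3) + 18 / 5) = -15 / 217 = -0.07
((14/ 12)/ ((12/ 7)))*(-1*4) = -49/ 18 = -2.72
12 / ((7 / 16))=192 / 7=27.43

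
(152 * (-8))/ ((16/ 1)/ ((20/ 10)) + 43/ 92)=-5888/ 41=-143.61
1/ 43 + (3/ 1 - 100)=-4170/ 43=-96.98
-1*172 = -172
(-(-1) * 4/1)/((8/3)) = 3/2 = 1.50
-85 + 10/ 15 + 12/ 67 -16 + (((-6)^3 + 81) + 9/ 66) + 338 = 455387/ 4422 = 102.98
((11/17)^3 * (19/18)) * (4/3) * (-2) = -101156/132651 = -0.76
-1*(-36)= 36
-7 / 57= -0.12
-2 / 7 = -0.29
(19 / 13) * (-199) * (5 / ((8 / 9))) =-170145 / 104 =-1636.01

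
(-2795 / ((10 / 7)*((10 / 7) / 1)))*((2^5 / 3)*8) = -1753024 / 15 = -116868.27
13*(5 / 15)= 13 / 3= 4.33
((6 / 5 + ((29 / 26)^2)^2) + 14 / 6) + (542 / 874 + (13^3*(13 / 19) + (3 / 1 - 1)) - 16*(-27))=5819948748571 / 2995477680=1942.91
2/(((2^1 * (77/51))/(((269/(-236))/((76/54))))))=-370413/690536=-0.54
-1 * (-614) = 614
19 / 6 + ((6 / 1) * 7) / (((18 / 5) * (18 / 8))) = 451 / 54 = 8.35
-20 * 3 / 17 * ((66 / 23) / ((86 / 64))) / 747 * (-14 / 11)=17920 / 1395479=0.01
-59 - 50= -109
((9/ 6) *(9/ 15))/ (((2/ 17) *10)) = 153/ 200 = 0.76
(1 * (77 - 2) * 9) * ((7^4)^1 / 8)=202584.38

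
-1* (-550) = 550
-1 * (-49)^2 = -2401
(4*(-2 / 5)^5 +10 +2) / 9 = 37372 / 28125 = 1.33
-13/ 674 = -0.02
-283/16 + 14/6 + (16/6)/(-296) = -9095/592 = -15.36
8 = 8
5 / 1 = 5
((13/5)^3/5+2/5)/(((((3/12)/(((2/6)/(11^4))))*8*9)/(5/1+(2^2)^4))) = 70963/54903750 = 0.00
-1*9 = -9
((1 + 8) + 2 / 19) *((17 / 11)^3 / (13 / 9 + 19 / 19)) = 7649541 / 556358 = 13.75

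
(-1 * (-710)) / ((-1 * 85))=-8.35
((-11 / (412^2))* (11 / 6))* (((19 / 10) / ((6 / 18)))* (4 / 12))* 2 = -2299 / 5092320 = -0.00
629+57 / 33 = 6938 / 11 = 630.73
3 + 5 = 8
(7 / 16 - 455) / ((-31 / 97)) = 705481 / 496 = 1422.34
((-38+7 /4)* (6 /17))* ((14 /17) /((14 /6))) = -4.52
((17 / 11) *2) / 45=34 / 495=0.07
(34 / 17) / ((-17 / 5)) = -10 / 17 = -0.59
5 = 5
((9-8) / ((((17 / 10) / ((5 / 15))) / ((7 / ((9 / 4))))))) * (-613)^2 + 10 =105219910 / 459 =229237.28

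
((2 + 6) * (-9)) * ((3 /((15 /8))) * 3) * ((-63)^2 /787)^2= -27221116608 /3096845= -8789.95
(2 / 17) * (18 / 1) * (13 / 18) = 26 / 17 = 1.53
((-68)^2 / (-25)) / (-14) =2312 / 175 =13.21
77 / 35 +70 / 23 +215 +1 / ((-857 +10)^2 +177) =18175018323 / 82522390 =220.24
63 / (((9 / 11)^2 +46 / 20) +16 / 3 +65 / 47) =1535490 / 236069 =6.50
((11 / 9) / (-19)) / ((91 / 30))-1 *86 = -446192 / 5187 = -86.02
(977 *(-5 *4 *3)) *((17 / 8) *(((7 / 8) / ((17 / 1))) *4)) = -25646.25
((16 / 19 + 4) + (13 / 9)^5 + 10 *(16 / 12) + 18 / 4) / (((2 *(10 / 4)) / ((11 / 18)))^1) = 714886579 / 201947580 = 3.54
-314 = -314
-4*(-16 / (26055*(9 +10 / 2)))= 32 / 182385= 0.00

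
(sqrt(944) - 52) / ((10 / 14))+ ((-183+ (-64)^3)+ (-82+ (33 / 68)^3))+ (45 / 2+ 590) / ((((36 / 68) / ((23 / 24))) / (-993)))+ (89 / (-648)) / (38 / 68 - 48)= -280064583745997939 / 205407420480+ 28 * sqrt(59) / 5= -1363415.93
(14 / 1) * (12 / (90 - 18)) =2.33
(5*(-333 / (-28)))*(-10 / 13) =-45.74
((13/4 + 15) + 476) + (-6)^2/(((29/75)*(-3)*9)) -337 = 17841/116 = 153.80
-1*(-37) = 37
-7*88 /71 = -616 /71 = -8.68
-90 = -90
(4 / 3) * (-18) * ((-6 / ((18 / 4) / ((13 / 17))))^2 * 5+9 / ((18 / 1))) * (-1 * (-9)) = -1230.77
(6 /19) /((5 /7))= 42 /95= 0.44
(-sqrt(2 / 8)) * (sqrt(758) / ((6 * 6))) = -sqrt(758) / 72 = -0.38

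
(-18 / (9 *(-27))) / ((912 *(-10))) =-0.00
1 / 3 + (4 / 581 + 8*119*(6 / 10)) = 4980973 / 8715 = 571.54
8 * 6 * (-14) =-672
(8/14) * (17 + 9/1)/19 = 104/133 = 0.78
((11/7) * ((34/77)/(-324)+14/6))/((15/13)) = 378157/119070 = 3.18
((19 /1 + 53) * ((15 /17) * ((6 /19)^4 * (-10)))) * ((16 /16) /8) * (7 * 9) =-110224800 /2215457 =-49.75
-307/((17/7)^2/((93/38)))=-1398999/10982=-127.39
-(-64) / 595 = 64 / 595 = 0.11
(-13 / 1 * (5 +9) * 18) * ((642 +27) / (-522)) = 121758 / 29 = 4198.55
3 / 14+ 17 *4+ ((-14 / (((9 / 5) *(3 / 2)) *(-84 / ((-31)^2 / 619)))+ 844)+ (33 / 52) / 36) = 66602100557 / 73002384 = 912.33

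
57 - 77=-20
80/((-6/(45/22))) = -300/11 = -27.27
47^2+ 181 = 2390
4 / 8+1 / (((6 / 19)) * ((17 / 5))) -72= -70.57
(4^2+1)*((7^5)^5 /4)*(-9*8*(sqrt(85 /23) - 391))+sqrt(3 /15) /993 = -410366997617173259646942*sqrt(1955) /23+sqrt(5) /4965+160453496068314744521954322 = 159664603305934311118015700.00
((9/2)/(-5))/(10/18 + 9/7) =-567/1160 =-0.49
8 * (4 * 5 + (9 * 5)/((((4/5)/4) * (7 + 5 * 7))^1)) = 1420/7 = 202.86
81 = 81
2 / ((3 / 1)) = 2 / 3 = 0.67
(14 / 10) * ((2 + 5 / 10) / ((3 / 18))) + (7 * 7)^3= 117670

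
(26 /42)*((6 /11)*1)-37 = -2823 /77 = -36.66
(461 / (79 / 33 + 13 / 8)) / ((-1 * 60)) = -10142 / 5305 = -1.91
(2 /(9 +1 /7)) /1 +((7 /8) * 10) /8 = 21 /16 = 1.31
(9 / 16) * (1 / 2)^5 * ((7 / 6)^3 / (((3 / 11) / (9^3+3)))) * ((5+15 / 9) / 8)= 1150765 / 18432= 62.43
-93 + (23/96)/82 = -732073/7872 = -93.00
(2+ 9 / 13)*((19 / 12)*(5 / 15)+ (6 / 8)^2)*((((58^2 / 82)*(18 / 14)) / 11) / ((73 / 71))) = 46873135 / 3423992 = 13.69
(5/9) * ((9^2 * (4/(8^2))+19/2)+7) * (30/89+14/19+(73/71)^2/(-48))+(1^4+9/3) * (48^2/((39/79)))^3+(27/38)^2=333366001530215932970119589/819834967141632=406625741632.49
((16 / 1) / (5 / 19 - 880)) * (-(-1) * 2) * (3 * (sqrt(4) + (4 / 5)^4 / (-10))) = -11166528 / 52234375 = -0.21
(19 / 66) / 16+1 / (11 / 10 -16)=-0.05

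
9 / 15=3 / 5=0.60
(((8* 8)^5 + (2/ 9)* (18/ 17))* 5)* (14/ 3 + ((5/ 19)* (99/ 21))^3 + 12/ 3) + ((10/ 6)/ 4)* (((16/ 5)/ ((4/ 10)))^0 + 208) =3892970417437074455/ 68562564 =56779825466.23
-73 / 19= -3.84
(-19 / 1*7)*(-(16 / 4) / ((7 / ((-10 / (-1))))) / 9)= 760 / 9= 84.44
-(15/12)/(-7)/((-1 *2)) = -5/56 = -0.09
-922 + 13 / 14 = -12895 / 14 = -921.07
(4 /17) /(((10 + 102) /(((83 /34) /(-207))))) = -0.00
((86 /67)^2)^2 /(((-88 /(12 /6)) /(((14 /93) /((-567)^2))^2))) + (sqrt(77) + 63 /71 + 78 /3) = sqrt(77) + 7719690289857072920243023 /287112629952777607692021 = 35.66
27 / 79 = 0.34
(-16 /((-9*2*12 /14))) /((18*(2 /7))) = 49 /243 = 0.20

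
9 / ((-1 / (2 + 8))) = -90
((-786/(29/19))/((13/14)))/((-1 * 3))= 69692/377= 184.86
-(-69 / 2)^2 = -4761 / 4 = -1190.25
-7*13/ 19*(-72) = 6552/ 19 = 344.84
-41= -41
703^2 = 494209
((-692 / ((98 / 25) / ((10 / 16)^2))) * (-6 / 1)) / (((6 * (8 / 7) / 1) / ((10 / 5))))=108125 / 896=120.68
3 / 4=0.75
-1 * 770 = -770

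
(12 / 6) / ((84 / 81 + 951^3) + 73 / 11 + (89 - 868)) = 594 / 255445120163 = 0.00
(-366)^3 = -49027896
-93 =-93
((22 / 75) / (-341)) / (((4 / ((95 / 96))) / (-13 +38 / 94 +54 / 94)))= 2147 / 839232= 0.00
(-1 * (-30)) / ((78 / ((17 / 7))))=0.93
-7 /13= -0.54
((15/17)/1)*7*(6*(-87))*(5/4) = -137025/34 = -4030.15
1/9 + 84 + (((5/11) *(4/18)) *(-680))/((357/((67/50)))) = 174331/2079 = 83.85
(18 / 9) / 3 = 0.67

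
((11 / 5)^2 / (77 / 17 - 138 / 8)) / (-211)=8228 / 4562875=0.00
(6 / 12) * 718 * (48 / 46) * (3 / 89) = 25848 / 2047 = 12.63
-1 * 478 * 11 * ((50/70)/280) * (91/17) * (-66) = 1127841/238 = 4738.83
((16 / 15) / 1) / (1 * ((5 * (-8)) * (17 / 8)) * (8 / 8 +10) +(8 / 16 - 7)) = -32 / 28245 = -0.00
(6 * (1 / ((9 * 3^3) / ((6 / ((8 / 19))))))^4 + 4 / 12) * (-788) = -120633019541 / 459165024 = -262.72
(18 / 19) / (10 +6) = 9 / 152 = 0.06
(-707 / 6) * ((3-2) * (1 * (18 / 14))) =-303 / 2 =-151.50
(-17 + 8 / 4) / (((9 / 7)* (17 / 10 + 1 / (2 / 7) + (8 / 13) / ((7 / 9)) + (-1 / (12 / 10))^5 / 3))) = -123832800 / 62170253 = -1.99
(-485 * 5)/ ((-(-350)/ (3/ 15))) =-1.39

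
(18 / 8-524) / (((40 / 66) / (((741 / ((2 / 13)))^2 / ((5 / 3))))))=-19172589078357 / 1600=-11982868173.97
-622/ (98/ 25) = -7775/ 49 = -158.67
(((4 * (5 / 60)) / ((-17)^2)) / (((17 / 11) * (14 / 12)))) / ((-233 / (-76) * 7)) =1672 / 56091721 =0.00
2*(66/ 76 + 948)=36057/ 19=1897.74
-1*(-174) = 174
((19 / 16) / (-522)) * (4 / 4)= -19 / 8352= -0.00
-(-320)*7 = 2240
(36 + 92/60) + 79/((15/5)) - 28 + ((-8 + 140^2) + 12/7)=2061106/105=19629.58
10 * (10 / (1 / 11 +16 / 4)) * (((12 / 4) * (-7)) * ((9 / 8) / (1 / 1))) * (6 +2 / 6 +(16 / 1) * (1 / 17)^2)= -2132515 / 578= -3689.47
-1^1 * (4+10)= -14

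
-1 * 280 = -280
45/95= 9/19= 0.47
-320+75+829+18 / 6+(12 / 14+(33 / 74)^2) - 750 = -6207637 / 38332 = -161.94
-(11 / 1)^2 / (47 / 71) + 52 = -6147 / 47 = -130.79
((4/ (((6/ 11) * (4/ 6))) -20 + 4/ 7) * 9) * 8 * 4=-16992/ 7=-2427.43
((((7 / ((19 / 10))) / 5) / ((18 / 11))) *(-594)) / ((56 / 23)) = -8349 / 76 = -109.86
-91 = -91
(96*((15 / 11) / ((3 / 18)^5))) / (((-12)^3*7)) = -6480 / 77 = -84.16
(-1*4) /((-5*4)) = 1 /5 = 0.20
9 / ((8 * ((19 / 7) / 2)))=0.83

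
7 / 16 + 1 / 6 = 29 / 48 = 0.60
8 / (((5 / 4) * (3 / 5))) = 32 / 3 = 10.67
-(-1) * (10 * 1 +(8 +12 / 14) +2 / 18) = 18.97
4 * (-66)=-264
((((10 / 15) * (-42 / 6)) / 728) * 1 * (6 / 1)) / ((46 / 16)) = -4 / 299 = -0.01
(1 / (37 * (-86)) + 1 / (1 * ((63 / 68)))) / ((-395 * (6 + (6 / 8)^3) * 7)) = -6922016 / 113906284695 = -0.00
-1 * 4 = -4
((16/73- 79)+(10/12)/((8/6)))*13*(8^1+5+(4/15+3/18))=-239123677/17520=-13648.61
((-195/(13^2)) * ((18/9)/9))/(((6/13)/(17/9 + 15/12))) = -565/324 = -1.74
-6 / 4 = -3 / 2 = -1.50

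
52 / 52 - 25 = -24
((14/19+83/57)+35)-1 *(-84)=6908/57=121.19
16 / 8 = 2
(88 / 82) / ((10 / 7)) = 154 / 205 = 0.75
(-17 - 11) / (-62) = 14 / 31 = 0.45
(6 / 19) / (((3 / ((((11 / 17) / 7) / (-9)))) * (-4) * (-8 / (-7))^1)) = 11 / 46512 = 0.00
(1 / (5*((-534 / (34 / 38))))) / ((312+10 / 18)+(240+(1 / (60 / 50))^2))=-34 / 56132745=-0.00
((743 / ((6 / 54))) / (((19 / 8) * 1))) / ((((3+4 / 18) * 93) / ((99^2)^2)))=15416413245288 / 17081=902547464.74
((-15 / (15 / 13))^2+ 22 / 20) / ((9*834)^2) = 7 / 2318520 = 0.00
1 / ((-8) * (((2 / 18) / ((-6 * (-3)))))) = -20.25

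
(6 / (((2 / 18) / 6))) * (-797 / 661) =-258228 / 661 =-390.66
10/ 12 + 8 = 53/ 6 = 8.83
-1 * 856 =-856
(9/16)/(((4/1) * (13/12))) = 27/208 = 0.13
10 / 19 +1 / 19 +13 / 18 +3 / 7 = 4141 / 2394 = 1.73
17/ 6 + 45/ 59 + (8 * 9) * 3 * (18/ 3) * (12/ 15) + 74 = 1972481/ 1770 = 1114.40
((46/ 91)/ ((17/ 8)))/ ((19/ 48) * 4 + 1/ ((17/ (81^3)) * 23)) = 101568/ 581009611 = 0.00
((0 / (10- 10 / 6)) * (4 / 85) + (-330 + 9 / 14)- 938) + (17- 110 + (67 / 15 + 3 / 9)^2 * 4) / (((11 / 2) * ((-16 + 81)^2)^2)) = -87099000828713 / 68724906250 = -1267.36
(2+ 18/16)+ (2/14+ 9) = 687/56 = 12.27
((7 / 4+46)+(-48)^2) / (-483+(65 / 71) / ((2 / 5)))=-667897 / 136522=-4.89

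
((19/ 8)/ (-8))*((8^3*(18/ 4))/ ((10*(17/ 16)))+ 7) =-361513/ 5440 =-66.45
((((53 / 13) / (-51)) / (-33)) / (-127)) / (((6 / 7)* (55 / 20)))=-742 / 91694889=-0.00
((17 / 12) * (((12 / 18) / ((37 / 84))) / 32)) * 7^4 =285719 / 1776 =160.88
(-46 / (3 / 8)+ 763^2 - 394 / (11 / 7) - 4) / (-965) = -19199123 / 31845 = -602.89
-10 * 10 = -100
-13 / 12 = -1.08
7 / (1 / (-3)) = -21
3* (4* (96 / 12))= 96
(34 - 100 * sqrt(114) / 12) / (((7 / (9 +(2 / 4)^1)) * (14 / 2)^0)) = 323 / 7 - 475 * sqrt(114) / 42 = -74.61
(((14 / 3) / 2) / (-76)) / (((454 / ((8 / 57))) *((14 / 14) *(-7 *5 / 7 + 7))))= -7 / 1475046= -0.00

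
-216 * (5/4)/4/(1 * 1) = -135/2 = -67.50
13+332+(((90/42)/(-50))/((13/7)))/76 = 3408597/9880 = 345.00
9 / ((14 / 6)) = 27 / 7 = 3.86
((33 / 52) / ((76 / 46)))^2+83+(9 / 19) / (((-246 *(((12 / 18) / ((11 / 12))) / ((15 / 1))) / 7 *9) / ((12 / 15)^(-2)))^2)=5029897668400219 / 60490066231296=83.15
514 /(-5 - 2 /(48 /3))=-4112 /41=-100.29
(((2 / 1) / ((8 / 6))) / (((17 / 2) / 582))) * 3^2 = 15714 / 17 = 924.35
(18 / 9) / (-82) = -1 / 41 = -0.02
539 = 539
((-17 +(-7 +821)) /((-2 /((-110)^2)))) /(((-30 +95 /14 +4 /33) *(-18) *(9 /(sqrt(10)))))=-371282450 *sqrt(10) /288063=-4075.84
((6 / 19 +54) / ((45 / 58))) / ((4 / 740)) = 738224 / 57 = 12951.30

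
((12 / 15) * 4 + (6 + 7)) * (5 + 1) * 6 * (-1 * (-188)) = 548208 / 5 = 109641.60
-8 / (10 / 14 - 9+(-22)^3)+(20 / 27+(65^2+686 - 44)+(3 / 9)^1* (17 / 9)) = 4902542218 / 1007019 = 4868.37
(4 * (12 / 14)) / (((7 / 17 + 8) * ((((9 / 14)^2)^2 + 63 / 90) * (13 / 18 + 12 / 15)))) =1007596800 / 3276810251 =0.31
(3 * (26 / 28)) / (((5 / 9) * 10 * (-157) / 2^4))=-1404 / 27475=-0.05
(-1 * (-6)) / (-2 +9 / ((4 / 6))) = 12 / 23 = 0.52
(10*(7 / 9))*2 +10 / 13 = 1910 / 117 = 16.32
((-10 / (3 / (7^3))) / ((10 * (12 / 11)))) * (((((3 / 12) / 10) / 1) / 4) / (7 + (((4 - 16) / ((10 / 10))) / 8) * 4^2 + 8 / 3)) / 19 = 0.00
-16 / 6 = -2.67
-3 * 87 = -261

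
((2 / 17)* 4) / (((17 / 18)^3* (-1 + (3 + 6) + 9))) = 46656 / 1419857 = 0.03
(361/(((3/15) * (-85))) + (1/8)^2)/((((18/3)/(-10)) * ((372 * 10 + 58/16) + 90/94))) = 5425445/571380744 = 0.01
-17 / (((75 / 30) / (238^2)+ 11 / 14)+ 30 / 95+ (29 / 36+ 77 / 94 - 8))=15478426152 / 4801724293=3.22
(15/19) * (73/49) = 1.18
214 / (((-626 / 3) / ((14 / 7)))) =-642 / 313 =-2.05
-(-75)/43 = 1.74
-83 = -83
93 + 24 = 117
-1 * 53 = -53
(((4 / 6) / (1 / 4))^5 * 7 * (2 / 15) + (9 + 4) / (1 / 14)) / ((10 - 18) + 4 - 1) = -1122142 / 18225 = -61.57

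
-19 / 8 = -2.38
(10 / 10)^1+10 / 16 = 13 / 8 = 1.62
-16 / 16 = -1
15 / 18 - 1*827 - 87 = -5479 / 6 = -913.17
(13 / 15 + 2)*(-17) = -731 / 15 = -48.73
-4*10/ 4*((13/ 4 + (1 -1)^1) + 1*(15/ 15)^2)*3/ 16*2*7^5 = -267861.56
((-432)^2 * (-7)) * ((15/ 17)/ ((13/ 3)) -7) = 1962164736/ 221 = 8878573.47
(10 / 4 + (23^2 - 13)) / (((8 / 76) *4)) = 19703 / 16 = 1231.44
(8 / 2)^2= 16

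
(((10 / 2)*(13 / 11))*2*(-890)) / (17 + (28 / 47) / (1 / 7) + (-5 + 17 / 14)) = -76130600 / 125829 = -605.03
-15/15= -1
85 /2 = 42.50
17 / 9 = 1.89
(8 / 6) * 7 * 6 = 56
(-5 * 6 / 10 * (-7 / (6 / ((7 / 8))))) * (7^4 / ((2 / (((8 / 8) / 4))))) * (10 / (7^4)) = 245 / 64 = 3.83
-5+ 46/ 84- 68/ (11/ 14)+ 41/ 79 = -3302297/ 36498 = -90.48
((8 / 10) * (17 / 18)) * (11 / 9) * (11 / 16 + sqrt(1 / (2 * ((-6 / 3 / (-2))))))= 2057 / 3240 + 187 * sqrt(2) / 405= 1.29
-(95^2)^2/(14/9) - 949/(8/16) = -733082197/14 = -52363014.07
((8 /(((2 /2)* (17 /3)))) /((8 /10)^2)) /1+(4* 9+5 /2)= 40.71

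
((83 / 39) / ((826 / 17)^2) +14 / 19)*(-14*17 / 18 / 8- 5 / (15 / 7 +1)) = -136883090783 / 57201240096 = -2.39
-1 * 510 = -510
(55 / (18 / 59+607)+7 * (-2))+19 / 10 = -4303101 / 358310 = -12.01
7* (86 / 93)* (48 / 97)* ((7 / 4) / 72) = 2107 / 27063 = 0.08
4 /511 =0.01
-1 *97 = -97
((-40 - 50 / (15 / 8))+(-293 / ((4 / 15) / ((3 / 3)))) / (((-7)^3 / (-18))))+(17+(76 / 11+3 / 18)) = -378248 / 3773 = -100.25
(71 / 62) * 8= 284 / 31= 9.16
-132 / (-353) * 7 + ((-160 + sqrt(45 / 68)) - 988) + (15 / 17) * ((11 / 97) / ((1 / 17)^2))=-38228875 / 34241 + 3 * sqrt(85) / 34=-1115.65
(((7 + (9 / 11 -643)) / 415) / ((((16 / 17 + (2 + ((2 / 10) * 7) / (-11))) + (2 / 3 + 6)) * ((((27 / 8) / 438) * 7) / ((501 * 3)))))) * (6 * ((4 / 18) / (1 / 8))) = -741393811968 / 15450533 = -47985.00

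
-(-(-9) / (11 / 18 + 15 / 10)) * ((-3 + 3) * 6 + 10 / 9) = -90 / 19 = -4.74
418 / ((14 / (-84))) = -2508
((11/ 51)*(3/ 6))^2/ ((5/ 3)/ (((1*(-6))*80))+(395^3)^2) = 968/ 316135235905060499711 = 0.00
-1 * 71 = -71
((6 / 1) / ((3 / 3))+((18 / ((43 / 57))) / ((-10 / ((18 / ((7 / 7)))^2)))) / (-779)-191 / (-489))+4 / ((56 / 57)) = 691245553 / 60347490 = 11.45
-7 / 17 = -0.41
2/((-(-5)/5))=2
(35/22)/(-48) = -35/1056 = -0.03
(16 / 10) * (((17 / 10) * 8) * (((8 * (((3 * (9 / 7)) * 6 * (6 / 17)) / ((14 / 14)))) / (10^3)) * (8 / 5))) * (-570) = -28366848 / 21875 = -1296.77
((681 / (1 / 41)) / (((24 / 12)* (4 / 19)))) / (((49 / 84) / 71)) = 112996287 / 14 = 8071163.36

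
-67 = -67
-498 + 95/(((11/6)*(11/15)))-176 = -73004/121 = -603.34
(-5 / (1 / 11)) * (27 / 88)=-135 / 8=-16.88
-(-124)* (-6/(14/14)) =-744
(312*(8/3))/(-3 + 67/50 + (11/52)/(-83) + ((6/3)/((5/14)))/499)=-44796627200/88910871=-503.84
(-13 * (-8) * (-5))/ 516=-130/ 129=-1.01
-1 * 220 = -220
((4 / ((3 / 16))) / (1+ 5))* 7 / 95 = 224 / 855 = 0.26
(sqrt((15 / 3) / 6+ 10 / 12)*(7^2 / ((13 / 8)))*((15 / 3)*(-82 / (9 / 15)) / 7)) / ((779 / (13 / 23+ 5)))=-358400*sqrt(15) / 51129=-27.15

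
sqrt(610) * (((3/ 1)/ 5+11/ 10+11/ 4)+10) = 356.89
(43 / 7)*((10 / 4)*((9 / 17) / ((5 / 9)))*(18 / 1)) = 31347 / 119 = 263.42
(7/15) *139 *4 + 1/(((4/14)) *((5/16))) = 812/3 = 270.67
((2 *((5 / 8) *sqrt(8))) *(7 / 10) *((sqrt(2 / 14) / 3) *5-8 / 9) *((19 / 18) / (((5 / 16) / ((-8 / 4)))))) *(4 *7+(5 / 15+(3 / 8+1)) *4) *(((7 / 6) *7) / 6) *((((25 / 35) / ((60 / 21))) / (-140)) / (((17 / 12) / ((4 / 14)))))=-55594 *sqrt(2) / 309825+3971 *sqrt(14) / 82620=-0.07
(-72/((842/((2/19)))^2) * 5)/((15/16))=-384/63984001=-0.00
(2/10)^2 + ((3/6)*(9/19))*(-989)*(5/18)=-123549/1900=-65.03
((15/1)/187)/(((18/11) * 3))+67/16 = 10291/2448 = 4.20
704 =704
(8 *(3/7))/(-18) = -4/21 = -0.19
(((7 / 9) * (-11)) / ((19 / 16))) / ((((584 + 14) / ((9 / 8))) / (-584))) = 44968 / 5681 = 7.92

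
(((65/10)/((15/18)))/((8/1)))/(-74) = -39/2960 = -0.01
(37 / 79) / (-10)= -37 / 790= -0.05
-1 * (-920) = 920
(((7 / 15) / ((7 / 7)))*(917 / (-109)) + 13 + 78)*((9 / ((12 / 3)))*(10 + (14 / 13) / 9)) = 42140336 / 21255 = 1982.61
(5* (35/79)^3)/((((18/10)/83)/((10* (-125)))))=-111207031250/4437351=-25061.58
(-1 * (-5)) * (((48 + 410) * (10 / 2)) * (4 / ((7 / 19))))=870200 / 7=124314.29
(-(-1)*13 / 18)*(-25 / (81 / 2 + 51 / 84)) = -4550 / 10359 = -0.44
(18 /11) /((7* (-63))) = -0.00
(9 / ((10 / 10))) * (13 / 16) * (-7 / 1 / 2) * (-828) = 169533 / 8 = 21191.62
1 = 1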